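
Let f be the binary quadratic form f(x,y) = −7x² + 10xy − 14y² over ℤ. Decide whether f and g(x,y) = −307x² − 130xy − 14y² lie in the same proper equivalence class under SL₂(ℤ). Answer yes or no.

D₁ = -292, D₂ = -292
f is negative-definite; reduce −f:
−f: translate: b→4 (≡-10 mod 14), so (7,-10,14)→(7,4,11)
−f: reduced (well bottom): (7,4,11) with a≤c, −a<b≤a
flip sign back: reduced form of f is (-7,-4,-11)
g is negative-definite; reduce −g:
−g: flip: (307,130,14)→(14,-130,307)
−g: translate: b→10 (≡-130 mod 28), so (14,-130,307)→(14,10,7)
−g: flip: (14,10,7)→(7,-10,14)
−g: translate: b→4 (≡-10 mod 14), so (7,-10,14)→(7,4,11)
−g: reduced (well bottom): (7,4,11) with a≤c, −a<b≤a
flip sign back: reduced form of g is (-7,-4,-11)
reduced forms (-7, -4, -11) vs (-7, -4, -11) ⇒ equivalent

yes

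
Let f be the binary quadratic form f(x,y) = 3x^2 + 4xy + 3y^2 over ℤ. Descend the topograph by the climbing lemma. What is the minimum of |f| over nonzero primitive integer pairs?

translate: b→-2 (≡4 mod 6), so (3,4,3)→(3,-2,2)
flip: (3,-2,2)→(2,2,3)
reduced (well bottom): (2,2,3) with a≤c, −a<b≤a
well minimum = a = 2

2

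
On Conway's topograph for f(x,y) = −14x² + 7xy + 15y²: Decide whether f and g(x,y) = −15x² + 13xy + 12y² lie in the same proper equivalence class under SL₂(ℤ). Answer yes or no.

D₁ = 889, D₂ = 889
river cycle of f (length 42): (15, 23, -6), (-6, 25, 11), (11, 19, -12), (-12, 29, 1), (1, 29, -12), (-12, 19, 11), (11, 25, -6), (-6, 23, 15), (15, 7, -14), (-14, 21, 8), … (32 more)
river cycle of g (length 42): (12, 11, -16), (-16, 21, 7), (7, 21, -16), (-16, 11, 12), (12, 13, -15), (-15, 17, 10), (10, 23, -9), (-9, 13, 20), (20, 27, -2), (-2, 29, 6), … (32 more)
cycles differ ⇒ inequivalent

no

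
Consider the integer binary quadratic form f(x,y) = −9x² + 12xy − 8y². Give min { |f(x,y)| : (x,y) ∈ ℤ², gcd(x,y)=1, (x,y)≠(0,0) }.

translate: b→6 (≡-12 mod 18), so (9,-12,8)→(9,6,5)
flip: (9,6,5)→(5,-6,9)
translate: b→4 (≡-6 mod 10), so (5,-6,9)→(5,4,8)
reduced (well bottom): (5,4,8) with a≤c, −a<b≤a
well minimum |f| = |-5| = 5 (negative-definite)

5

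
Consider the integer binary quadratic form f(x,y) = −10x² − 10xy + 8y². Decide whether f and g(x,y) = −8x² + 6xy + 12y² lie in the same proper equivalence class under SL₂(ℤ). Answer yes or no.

D₁ = 420, D₂ = 420
river cycle of f (length 6): (8, 10, -10), (-10, 10, 8), (8, 6, -12), (-12, 18, 2), (2, 18, -12), (-12, 6, 8)
river cycle of g (length 6): (12, 18, -2), (-2, 18, 12), (12, 6, -8), (-8, 10, 10), (10, 10, -8), (-8, 6, 12)
cycles differ ⇒ inequivalent

no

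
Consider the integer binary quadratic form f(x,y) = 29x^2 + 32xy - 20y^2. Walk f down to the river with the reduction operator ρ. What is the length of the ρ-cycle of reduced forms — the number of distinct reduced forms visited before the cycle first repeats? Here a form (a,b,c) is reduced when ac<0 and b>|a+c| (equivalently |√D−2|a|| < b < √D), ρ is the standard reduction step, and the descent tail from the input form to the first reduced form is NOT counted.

D = 3344, ⌊√D⌋ = 57
river: ρ → (-20,48,13)
river: ρ → (13,56,-4)
river: ρ → (-4,56,13)
river: ρ → (13,48,-20)
river: ρ → (-20,32,29)
river: ρ → (29,26,-23)
river: ρ → (-23,20,32)
river: ρ → (32,44,-11)
river: ρ → (-11,44,32)
river: ρ → (32,20,-23)
river: ρ → (-23,26,29)
river: ρ → (29,32,-20)
ρ-cycle length = 12 (tail of 0 descent steps not counted)

12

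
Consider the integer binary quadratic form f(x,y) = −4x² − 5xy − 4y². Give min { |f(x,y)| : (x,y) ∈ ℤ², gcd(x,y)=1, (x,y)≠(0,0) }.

translate: b→-3 (≡5 mod 8), so (4,5,4)→(4,-3,3)
flip: (4,-3,3)→(3,3,4)
reduced (well bottom): (3,3,4) with a≤c, −a<b≤a
well minimum |f| = |-3| = 3 (negative-definite)

3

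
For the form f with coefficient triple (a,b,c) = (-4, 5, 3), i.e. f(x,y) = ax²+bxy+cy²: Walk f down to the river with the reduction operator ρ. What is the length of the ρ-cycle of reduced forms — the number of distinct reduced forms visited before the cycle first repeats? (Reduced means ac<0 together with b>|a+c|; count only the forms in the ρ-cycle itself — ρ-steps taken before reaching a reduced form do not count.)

D = 73, ⌊√D⌋ = 8
river: ρ → (3,7,-2)
river: ρ → (-2,5,6)
river: ρ → (6,7,-1)
river: ρ → (-1,7,6)
river: ρ → (6,5,-2)
river: ρ → (-2,7,3)
river: ρ → (3,5,-4)
river: ρ → (-4,3,4)
river: ρ → (4,5,-3)
river: ρ → (-3,7,2)
river: ρ → (2,5,-6)
river: ρ → (-6,7,1)
river: ρ → (1,7,-6)
river: ρ → (-6,5,2)
river: ρ → (2,7,-3)
river: ρ → (-3,5,4)
river: ρ → (4,3,-4)
river: ρ → (-4,5,3)
ρ-cycle length = 18 (tail of 0 descent steps not counted)

18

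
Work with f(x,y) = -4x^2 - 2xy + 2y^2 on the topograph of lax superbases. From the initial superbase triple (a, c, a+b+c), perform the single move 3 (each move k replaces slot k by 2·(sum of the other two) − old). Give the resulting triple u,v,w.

start (-4,2,-4) = (f(1,0),f(0,1),f(1,1))
replace slot 3: 2·((-4)+2) − (-4) = 0 → (-4,2,0)

-4,2,0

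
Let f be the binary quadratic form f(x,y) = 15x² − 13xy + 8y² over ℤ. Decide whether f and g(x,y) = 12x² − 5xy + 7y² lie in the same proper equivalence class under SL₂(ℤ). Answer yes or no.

D₁ = -311, D₂ = -311
f: flip: (15,-13,8)→(8,13,15)
f: translate: b→-3 (≡13 mod 16), so (8,13,15)→(8,-3,10)
f: reduced (well bottom): (8,-3,10) with a≤c, −a<b≤a
g: flip: (12,-5,7)→(7,5,12)
g: reduced (well bottom): (7,5,12) with a≤c, −a<b≤a
reduced forms (8, -3, 10) vs (7, 5, 12) ⇒ inequivalent

no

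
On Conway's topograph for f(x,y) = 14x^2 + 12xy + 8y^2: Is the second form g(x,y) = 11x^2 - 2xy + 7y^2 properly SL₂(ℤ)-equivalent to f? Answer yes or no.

D₁ = -304, D₂ = -304
f: flip: (14,12,8)→(8,-12,14)
f: translate: b→4 (≡-12 mod 16), so (8,-12,14)→(8,4,10)
f: reduced (well bottom): (8,4,10) with a≤c, −a<b≤a
g: flip: (11,-2,7)→(7,2,11)
g: reduced (well bottom): (7,2,11) with a≤c, −a<b≤a
reduced forms (8, 4, 10) vs (7, 2, 11) ⇒ inequivalent

no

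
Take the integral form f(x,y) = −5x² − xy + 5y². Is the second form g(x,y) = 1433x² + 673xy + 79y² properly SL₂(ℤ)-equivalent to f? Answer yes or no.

D₁ = 101, D₂ = 101
river cycle of f (length 6): (5, 1, -5), (-5, 9, 1), (1, 9, -5), (-5, 1, 5), (5, 9, -1), (-1, 9, 5)
river cycle of g (length 6): (5, 1, -5), (-5, 9, 1), (1, 9, -5), (-5, 1, 5), (5, 9, -1), (-1, 9, 5)
cycles coincide ⇒ equivalent

yes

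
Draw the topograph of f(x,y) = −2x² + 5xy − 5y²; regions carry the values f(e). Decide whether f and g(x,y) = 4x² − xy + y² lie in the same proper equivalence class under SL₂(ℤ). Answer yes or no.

D₁ = -15, D₂ = -15
f is negative-definite; reduce −f:
−f: translate: b→-1 (≡-5 mod 4), so (2,-5,5)→(2,-1,2)
−f: flip: (2,-1,2)→(2,1,2)
−f: reduced (well bottom): (2,1,2) with a≤c, −a<b≤a
flip sign back: reduced form of f is (-2,-1,-2)
g: flip: (4,-1,1)→(1,1,4)
g: reduced (well bottom): (1,1,4) with a≤c, −a<b≤a
reduced forms (-2, -1, -2) vs (1, 1, 4) ⇒ inequivalent

no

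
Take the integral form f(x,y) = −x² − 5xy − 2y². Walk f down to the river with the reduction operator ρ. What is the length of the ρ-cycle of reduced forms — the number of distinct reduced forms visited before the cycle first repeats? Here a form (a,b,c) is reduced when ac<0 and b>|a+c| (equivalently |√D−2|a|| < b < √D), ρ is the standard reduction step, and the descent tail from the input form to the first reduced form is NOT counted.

D = 17, ⌊√D⌋ = 4
descent: ρ → (-2,1,2)  [lands on river]
river: ρ → (2,3,-1)
river: ρ → (-1,3,2)
river: ρ → (2,1,-2)
river: ρ → (-2,3,1)
river: ρ → (1,3,-2)
ρ-cycle length = 6 (tail of 1 descent step not counted)

6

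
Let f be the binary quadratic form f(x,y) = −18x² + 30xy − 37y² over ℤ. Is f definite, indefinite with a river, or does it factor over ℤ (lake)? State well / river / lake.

D = b²−4ac = 30² − 4·(-18)·(-37) = -1764
D < 0 ⇒ definite ⇒ every region one sign ⇒ single well

well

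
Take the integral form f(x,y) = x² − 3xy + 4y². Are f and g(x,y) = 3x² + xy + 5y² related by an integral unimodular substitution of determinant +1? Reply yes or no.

D₁ = -7, D₂ = -59
discriminants differ ⇒ not SL₂(ℤ)-equivalent

no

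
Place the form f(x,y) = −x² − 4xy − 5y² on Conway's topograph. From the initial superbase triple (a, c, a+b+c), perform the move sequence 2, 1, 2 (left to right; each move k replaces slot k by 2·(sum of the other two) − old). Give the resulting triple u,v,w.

start (-1,-5,-10) = (f(1,0),f(0,1),f(1,1))
replace slot 2: 2·((-1)+(-10)) − (-5) = -17 → (-1,-17,-10)
replace slot 1: 2·((-17)+(-10)) − (-1) = -53 → (-53,-17,-10)
replace slot 2: 2·((-53)+(-10)) − (-17) = -109 → (-53,-109,-10)

-53,-109,-10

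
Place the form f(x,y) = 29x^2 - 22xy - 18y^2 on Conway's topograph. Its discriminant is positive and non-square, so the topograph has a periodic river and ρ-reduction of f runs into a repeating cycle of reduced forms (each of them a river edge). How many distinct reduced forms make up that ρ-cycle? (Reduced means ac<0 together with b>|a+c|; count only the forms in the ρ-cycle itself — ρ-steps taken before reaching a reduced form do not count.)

D = 2572, ⌊√D⌋ = 50
descent: ρ → (-18,22,29)  [lands on river]
river: ρ → (29,36,-11)
river: ρ → (-11,30,38)
river: ρ → (38,46,-3)
river: ρ → (-3,50,6)
river: ρ → (6,46,-19)
river: ρ → (-19,30,22)
river: ρ → (22,14,-27)
river: ρ → (-27,40,9)
river: ρ → (9,50,-2)
river: ρ → (-2,50,9)
river: ρ → (9,40,-27)
river: ρ → (-27,14,22)
river: ρ → (22,30,-19)
river: ρ → (-19,46,6)
river: ρ → (6,50,-3)
river: ρ → (-3,46,38)
river: ρ → (38,30,-11)
river: ρ → (-11,36,29)
river: ρ → (29,22,-18)
river: ρ → (-18,50,1)
river: ρ → (1,50,-18)
ρ-cycle length = 22 (tail of 1 descent step not counted)

22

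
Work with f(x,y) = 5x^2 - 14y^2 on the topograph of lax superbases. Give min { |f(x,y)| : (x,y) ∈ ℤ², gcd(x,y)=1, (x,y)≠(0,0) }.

descent: ρ → (-14,0,5)
descent: ρ → (5,10,-9)  [lands on river]
river: ρ → (-9,8,6)
river: ρ → (6,16,-1)
river: ρ → (-1,16,6)
river: ρ → (6,8,-9)
river: ρ → (-9,10,5)
closes: descent 2, river 6
min |a| on river = 1

1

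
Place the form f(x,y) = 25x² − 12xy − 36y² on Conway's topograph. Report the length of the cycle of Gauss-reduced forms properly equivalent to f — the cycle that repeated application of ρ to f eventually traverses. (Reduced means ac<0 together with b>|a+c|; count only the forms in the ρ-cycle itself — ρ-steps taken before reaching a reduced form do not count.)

D = 3744, ⌊√D⌋ = 61
descent: ρ → (-36,12,25)  [lands on river]
river: ρ → (25,38,-23)
river: ρ → (-23,54,9)
river: ρ → (9,54,-23)
river: ρ → (-23,38,25)
river: ρ → (25,12,-36)
river: ρ → (-36,60,1)
river: ρ → (1,60,-36)
ρ-cycle length = 8 (tail of 1 descent step not counted)

8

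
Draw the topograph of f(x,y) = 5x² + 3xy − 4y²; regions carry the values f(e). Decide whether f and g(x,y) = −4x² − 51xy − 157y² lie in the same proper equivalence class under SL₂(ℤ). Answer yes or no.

D₁ = 89, D₂ = 89
river cycle of f (length 14): (-4, 5, 4), (4, 3, -5), (-5, 7, 2), (2, 9, -1), (-1, 9, 2), (2, 7, -5), (-5, 3, 4), (4, 5, -4), (-4, 3, 5), (5, 7, -2), … (4 more)
river cycle of g (length 14): (-4, 5, 4), (4, 3, -5), (-5, 7, 2), (2, 9, -1), (-1, 9, 2), (2, 7, -5), (-5, 3, 4), (4, 5, -4), (-4, 3, 5), (5, 7, -2), … (4 more)
cycles coincide ⇒ equivalent

yes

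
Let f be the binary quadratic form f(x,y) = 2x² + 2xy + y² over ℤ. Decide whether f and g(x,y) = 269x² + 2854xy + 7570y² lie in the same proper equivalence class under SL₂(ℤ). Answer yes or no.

D₁ = -4, D₂ = -4
f: flip: (2,2,1)→(1,-2,2)
f: translate: b→0 (≡-2 mod 2), so (1,-2,2)→(1,0,1)
f: reduced (well bottom): (1,0,1) with a≤c, −a<b≤a
g: translate: b→164 (≡2854 mod 538), so (269,2854,7570)→(269,164,25)
g: flip: (269,164,25)→(25,-164,269)
g: translate: b→-14 (≡-164 mod 50), so (25,-164,269)→(25,-14,2)
g: flip: (25,-14,2)→(2,14,25)
g: translate: b→2 (≡14 mod 4), so (2,14,25)→(2,2,1)
g: flip: (2,2,1)→(1,-2,2)
g: translate: b→0 (≡-2 mod 2), so (1,-2,2)→(1,0,1)
g: reduced (well bottom): (1,0,1) with a≤c, −a<b≤a
reduced forms (1, 0, 1) vs (1, 0, 1) ⇒ equivalent

yes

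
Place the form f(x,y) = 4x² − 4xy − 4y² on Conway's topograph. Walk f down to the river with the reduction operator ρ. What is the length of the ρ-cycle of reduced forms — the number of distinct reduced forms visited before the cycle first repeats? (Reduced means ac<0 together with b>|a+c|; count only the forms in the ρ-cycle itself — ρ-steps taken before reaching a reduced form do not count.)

D = 80, ⌊√D⌋ = 8
descent: ρ → (-4,4,4)  [lands on river]
river: ρ → (4,4,-4)
ρ-cycle length = 2 (tail of 1 descent step not counted)

2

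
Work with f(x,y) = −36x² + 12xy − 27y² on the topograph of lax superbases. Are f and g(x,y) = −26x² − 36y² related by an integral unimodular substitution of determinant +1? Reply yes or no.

D₁ = -3744, D₂ = -3744
f is negative-definite; reduce −f:
−f: flip: (36,-12,27)→(27,12,36)
−f: reduced (well bottom): (27,12,36) with a≤c, −a<b≤a
flip sign back: reduced form of f is (-27,-12,-36)
g is negative-definite; reduce −g:
−g: reduced (well bottom): (26,0,36) with a≤c, −a<b≤a
flip sign back: reduced form of g is (-26,0,-36)
reduced forms (-27, -12, -36) vs (-26, 0, -36) ⇒ inequivalent

no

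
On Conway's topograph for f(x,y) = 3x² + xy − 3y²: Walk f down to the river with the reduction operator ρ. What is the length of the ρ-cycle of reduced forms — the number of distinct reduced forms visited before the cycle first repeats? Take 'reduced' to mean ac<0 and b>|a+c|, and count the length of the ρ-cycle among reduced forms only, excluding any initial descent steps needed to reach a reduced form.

D = 37, ⌊√D⌋ = 6
river: ρ → (-3,5,1)
river: ρ → (1,5,-3)
river: ρ → (-3,1,3)
river: ρ → (3,5,-1)
river: ρ → (-1,5,3)
river: ρ → (3,1,-3)
ρ-cycle length = 6 (tail of 0 descent steps not counted)

6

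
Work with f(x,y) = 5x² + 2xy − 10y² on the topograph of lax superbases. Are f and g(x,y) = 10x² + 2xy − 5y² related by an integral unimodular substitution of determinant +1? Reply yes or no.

D₁ = 204, D₂ = 204
river cycle of f (length 6): (5, 12, -3), (-3, 12, 5), (5, 8, -7), (-7, 6, 6), (6, 6, -7), (-7, 8, 5)
river cycle of g (length 6): (-5, 8, 7), (7, 6, -6), (-6, 6, 7), (7, 8, -5), (-5, 12, 3), (3, 12, -5)
cycles differ ⇒ inequivalent

no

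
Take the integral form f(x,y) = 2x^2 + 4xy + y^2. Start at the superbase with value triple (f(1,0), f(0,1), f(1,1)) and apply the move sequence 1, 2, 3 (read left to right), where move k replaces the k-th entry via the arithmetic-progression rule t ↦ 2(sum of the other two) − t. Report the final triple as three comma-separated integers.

start (2,1,7) = (f(1,0),f(0,1),f(1,1))
replace slot 1: 2·(1+7) − 2 = 14 → (14,1,7)
replace slot 2: 2·(14+7) − 1 = 41 → (14,41,7)
replace slot 3: 2·(14+41) − 7 = 103 → (14,41,103)

14,41,103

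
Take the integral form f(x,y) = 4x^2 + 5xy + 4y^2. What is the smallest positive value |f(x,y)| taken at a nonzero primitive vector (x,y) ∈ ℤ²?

translate: b→-3 (≡5 mod 8), so (4,5,4)→(4,-3,3)
flip: (4,-3,3)→(3,3,4)
reduced (well bottom): (3,3,4) with a≤c, −a<b≤a
well minimum = a = 3

3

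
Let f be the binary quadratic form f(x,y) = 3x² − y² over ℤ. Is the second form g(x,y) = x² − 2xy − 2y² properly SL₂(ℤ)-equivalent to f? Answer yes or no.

D₁ = 12, D₂ = 12
river cycle of f (length 2): (-1, 2, 2), (2, 2, -1)
river cycle of g (length 2): (-2, 2, 1), (1, 2, -2)
cycles differ ⇒ inequivalent

no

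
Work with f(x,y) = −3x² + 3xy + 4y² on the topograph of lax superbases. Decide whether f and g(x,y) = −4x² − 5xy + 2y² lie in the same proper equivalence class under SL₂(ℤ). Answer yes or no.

D₁ = 57, D₂ = 57
river cycle of f (length 6): (4, 5, -2), (-2, 7, 1), (1, 7, -2), (-2, 5, 4), (4, 3, -3), (-3, 3, 4)
river cycle of g (length 6): (2, 5, -4), (-4, 3, 3), (3, 3, -4), (-4, 5, 2), (2, 7, -1), (-1, 7, 2)
cycles differ ⇒ inequivalent

no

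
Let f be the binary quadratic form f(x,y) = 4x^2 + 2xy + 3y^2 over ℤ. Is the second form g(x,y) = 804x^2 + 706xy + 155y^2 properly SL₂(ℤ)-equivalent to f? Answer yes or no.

D₁ = -44, D₂ = -44
f: flip: (4,2,3)→(3,-2,4)
f: reduced (well bottom): (3,-2,4) with a≤c, −a<b≤a
g: flip: (804,706,155)→(155,-706,804)
g: translate: b→-86 (≡-706 mod 310), so (155,-706,804)→(155,-86,12)
g: flip: (155,-86,12)→(12,86,155)
g: translate: b→-10 (≡86 mod 24), so (12,86,155)→(12,-10,3)
g: flip: (12,-10,3)→(3,10,12)
g: translate: b→-2 (≡10 mod 6), so (3,10,12)→(3,-2,4)
g: reduced (well bottom): (3,-2,4) with a≤c, −a<b≤a
reduced forms (3, -2, 4) vs (3, -2, 4) ⇒ equivalent

yes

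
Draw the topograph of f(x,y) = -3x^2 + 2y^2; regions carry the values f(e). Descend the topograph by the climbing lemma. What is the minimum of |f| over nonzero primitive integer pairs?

descent: ρ → (2,4,-1)  [lands on river]
river: ρ → (-1,4,2)
closes: descent 1, river 2
min |a| on river = 1

1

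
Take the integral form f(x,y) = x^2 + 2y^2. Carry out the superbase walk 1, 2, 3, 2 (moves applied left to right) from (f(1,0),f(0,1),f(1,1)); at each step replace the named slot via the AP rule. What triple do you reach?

start (1,2,3) = (f(1,0),f(0,1),f(1,1))
replace slot 1: 2·(2+3) − 1 = 9 → (9,2,3)
replace slot 2: 2·(9+3) − 2 = 22 → (9,22,3)
replace slot 3: 2·(9+22) − 3 = 59 → (9,22,59)
replace slot 2: 2·(9+59) − 22 = 114 → (9,114,59)

9,114,59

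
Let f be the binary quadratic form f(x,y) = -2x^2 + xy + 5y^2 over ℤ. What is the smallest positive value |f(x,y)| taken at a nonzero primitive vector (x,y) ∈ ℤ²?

descent: ρ → (5,-1,-2)
descent: ρ → (-2,5,2)  [lands on river]
river: ρ → (2,3,-4)
river: ρ → (-4,5,1)
river: ρ → (1,5,-4)
river: ρ → (-4,3,2)
river: ρ → (2,5,-2)
river: ρ → (-2,3,4)
river: ρ → (4,5,-1)
river: ρ → (-1,5,4)
river: ρ → (4,3,-2)
closes: descent 2, river 10
min |a| on river = 1

1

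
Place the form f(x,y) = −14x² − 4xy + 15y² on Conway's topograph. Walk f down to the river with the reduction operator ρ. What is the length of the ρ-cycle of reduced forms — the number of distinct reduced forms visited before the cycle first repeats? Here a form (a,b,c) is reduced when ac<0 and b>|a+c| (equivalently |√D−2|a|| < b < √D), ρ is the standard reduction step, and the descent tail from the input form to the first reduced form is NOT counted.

D = 856, ⌊√D⌋ = 29
descent: ρ → (15,4,-14)  [lands on river]
river: ρ → (-14,24,5)
river: ρ → (5,26,-9)
river: ρ → (-9,28,2)
river: ρ → (2,28,-9)
river: ρ → (-9,26,5)
river: ρ → (5,24,-14)
river: ρ → (-14,4,15)
river: ρ → (15,26,-3)
river: ρ → (-3,28,6)
river: ρ → (6,20,-19)
river: ρ → (-19,18,7)
river: ρ → (7,24,-10)
river: ρ → (-10,16,15)
river: ρ → (15,14,-11)
river: ρ → (-11,8,18)
river: ρ → (18,28,-1)
river: ρ → (-1,28,18)
river: ρ → (18,8,-11)
river: ρ → (-11,14,15)
river: ρ → (15,16,-10)
river: ρ → (-10,24,7)
river: ρ → (7,18,-19)
river: ρ → (-19,20,6)
river: ρ → (6,28,-3)
river: ρ → (-3,26,15)
ρ-cycle length = 26 (tail of 1 descent step not counted)

26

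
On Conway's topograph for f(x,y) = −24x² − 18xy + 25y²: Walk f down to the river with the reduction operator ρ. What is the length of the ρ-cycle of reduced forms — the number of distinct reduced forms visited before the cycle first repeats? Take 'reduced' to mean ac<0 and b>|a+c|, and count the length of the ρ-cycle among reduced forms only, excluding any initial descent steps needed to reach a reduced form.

D = 2724, ⌊√D⌋ = 52
descent: ρ → (25,18,-24)  [lands on river]
river: ρ → (-24,30,19)
river: ρ → (19,46,-8)
river: ρ → (-8,50,7)
river: ρ → (7,48,-15)
river: ρ → (-15,42,16)
river: ρ → (16,22,-35)
river: ρ → (-35,48,3)
river: ρ → (3,48,-35)
river: ρ → (-35,22,16)
river: ρ → (16,42,-15)
river: ρ → (-15,48,7)
river: ρ → (7,50,-8)
river: ρ → (-8,46,19)
river: ρ → (19,30,-24)
river: ρ → (-24,18,25)
river: ρ → (25,32,-17)
river: ρ → (-17,36,21)
river: ρ → (21,48,-5)
river: ρ → (-5,52,1)
river: ρ → (1,52,-5)
river: ρ → (-5,48,21)
river: ρ → (21,36,-17)
river: ρ → (-17,32,25)
ρ-cycle length = 24 (tail of 1 descent step not counted)

24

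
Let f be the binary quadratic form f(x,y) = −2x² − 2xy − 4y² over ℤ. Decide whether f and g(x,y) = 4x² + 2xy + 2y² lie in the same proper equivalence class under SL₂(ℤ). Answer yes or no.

D₁ = -28, D₂ = -28
f is negative-definite; reduce −f:
−f: reduced (well bottom): (2,2,4) with a≤c, −a<b≤a
flip sign back: reduced form of f is (-2,-2,-4)
g: flip: (4,2,2)→(2,-2,4)
g: translate: b→2 (≡-2 mod 4), so (2,-2,4)→(2,2,4)
g: reduced (well bottom): (2,2,4) with a≤c, −a<b≤a
reduced forms (-2, -2, -4) vs (2, 2, 4) ⇒ inequivalent

no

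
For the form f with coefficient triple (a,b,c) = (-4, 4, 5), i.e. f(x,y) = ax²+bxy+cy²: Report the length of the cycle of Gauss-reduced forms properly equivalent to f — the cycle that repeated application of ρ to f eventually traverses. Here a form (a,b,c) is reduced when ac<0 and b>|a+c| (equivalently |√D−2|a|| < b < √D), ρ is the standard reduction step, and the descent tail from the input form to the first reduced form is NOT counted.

D = 96, ⌊√D⌋ = 9
river: ρ → (5,6,-3)
river: ρ → (-3,6,5)
river: ρ → (5,4,-4)
river: ρ → (-4,4,5)
ρ-cycle length = 4 (tail of 0 descent steps not counted)

4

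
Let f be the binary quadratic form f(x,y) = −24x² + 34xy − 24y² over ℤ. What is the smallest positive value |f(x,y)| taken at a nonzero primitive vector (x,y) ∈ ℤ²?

translate: b→14 (≡-34 mod 48), so (24,-34,24)→(24,14,14)
flip: (24,14,14)→(14,-14,24)
translate: b→14 (≡-14 mod 28), so (14,-14,24)→(14,14,24)
reduced (well bottom): (14,14,24) with a≤c, −a<b≤a
well minimum |f| = |-14| = 14 (negative-definite)

14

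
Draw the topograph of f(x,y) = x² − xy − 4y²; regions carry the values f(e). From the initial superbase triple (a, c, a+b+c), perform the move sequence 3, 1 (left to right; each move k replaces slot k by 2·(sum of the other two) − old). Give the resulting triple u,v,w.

start (1,-4,-4) = (f(1,0),f(0,1),f(1,1))
replace slot 3: 2·(1+(-4)) − (-4) = -2 → (1,-4,-2)
replace slot 1: 2·((-4)+(-2)) − 1 = -13 → (-13,-4,-2)

-13,-4,-2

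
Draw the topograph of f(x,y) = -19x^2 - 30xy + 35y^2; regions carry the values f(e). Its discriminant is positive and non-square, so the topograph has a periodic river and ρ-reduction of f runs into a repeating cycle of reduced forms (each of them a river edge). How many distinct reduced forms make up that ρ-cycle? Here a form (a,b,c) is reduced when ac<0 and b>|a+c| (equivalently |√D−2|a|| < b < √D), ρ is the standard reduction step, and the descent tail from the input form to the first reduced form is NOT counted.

D = 3560, ⌊√D⌋ = 59
descent: ρ → (35,30,-19)  [lands on river]
river: ρ → (-19,46,19)
river: ρ → (19,30,-35)
river: ρ → (-35,40,14)
river: ρ → (14,44,-29)
river: ρ → (-29,14,29)
river: ρ → (29,44,-14)
river: ρ → (-14,40,35)
ρ-cycle length = 8 (tail of 1 descent step not counted)

8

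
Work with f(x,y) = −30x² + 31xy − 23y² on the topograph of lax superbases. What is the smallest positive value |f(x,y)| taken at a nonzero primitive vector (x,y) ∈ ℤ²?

translate: b→29 (≡-31 mod 60), so (30,-31,23)→(30,29,22)
flip: (30,29,22)→(22,-29,30)
translate: b→15 (≡-29 mod 44), so (22,-29,30)→(22,15,23)
reduced (well bottom): (22,15,23) with a≤c, −a<b≤a
well minimum |f| = |-22| = 22 (negative-definite)

22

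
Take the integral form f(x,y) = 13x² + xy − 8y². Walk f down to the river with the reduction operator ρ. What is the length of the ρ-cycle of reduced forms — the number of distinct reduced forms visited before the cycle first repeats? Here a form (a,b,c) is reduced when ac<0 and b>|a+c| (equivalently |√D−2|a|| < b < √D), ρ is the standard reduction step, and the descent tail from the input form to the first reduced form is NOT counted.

D = 417, ⌊√D⌋ = 20
descent: ρ → (-8,15,6)  [lands on river]
river: ρ → (6,9,-14)
river: ρ → (-14,19,1)
river: ρ → (1,19,-14)
river: ρ → (-14,9,6)
river: ρ → (6,15,-8)
river: ρ → (-8,17,4)
river: ρ → (4,15,-12)
river: ρ → (-12,9,7)
river: ρ → (7,19,-2)
river: ρ → (-2,17,16)
river: ρ → (16,15,-3)
river: ρ → (-3,15,16)
river: ρ → (16,17,-2)
river: ρ → (-2,19,7)
river: ρ → (7,9,-12)
river: ρ → (-12,15,4)
river: ρ → (4,17,-8)
ρ-cycle length = 18 (tail of 1 descent step not counted)

18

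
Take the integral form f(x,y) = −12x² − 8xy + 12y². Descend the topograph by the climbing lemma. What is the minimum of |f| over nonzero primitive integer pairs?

descent: ρ → (12,8,-12)  [lands on river]
river: ρ → (-12,16,8)
river: ρ → (8,16,-12)
river: ρ → (-12,8,12)
river: ρ → (12,16,-8)
river: ρ → (-8,16,12)
closes: descent 1, river 6
min |a| on river = 8

8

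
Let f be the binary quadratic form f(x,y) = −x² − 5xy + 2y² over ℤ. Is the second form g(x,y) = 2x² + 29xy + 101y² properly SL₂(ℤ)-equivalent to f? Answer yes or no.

D₁ = 33, D₂ = 33
river cycle of f (length 4): (2, 5, -1), (-1, 5, 2), (2, 3, -3), (-3, 3, 2)
river cycle of g (length 4): (2, 5, -1), (-1, 5, 2), (2, 3, -3), (-3, 3, 2)
cycles coincide ⇒ equivalent

yes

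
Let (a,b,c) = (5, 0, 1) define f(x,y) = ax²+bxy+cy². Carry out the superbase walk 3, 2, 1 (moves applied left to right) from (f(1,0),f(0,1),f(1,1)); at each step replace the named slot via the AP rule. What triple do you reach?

start (5,1,6) = (f(1,0),f(0,1),f(1,1))
replace slot 3: 2·(5+1) − 6 = 6 → (5,1,6)
replace slot 2: 2·(5+6) − 1 = 21 → (5,21,6)
replace slot 1: 2·(21+6) − 5 = 49 → (49,21,6)

49,21,6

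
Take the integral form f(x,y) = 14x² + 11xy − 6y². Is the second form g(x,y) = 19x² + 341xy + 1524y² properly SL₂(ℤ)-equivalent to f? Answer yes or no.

D₁ = 457, D₂ = 457
river cycle of f (length 46): (-6, 13, 12), (12, 11, -7), (-7, 17, 6), (6, 19, -4), (-4, 21, 1), (1, 21, -4), (-4, 19, 6), (6, 17, -7), (-7, 11, 12), (12, 13, -6), … (36 more)
river cycle of g (length 46): (-6, 13, 12), (12, 11, -7), (-7, 17, 6), (6, 19, -4), (-4, 21, 1), (1, 21, -4), (-4, 19, 6), (6, 17, -7), (-7, 11, 12), (12, 13, -6), … (36 more)
cycles coincide ⇒ equivalent

yes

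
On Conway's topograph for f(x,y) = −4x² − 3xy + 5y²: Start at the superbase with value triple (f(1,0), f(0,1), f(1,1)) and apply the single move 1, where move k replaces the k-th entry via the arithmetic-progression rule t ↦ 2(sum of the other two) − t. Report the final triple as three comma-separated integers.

start (-4,5,-2) = (f(1,0),f(0,1),f(1,1))
replace slot 1: 2·(5+(-2)) − (-4) = 10 → (10,5,-2)

10,5,-2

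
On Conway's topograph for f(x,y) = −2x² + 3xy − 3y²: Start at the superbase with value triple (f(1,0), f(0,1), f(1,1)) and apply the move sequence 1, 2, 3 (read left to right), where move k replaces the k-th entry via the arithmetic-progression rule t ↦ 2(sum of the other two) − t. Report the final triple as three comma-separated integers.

start (-2,-3,-2) = (f(1,0),f(0,1),f(1,1))
replace slot 1: 2·((-3)+(-2)) − (-2) = -8 → (-8,-3,-2)
replace slot 2: 2·((-8)+(-2)) − (-3) = -17 → (-8,-17,-2)
replace slot 3: 2·((-8)+(-17)) − (-2) = -48 → (-8,-17,-48)

-8,-17,-48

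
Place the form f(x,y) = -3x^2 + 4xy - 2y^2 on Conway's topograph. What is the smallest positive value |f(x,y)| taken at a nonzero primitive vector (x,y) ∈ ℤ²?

translate: b→2 (≡-4 mod 6), so (3,-4,2)→(3,2,1)
flip: (3,2,1)→(1,-2,3)
translate: b→0 (≡-2 mod 2), so (1,-2,3)→(1,0,2)
reduced (well bottom): (1,0,2) with a≤c, −a<b≤a
well minimum |f| = |-1| = 1 (negative-definite)

1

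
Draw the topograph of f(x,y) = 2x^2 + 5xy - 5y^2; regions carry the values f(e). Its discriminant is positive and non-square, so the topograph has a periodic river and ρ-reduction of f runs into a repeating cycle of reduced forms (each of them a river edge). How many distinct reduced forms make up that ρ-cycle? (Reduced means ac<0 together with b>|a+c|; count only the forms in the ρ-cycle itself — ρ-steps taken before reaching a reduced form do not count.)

D = 65, ⌊√D⌋ = 8
river: ρ → (-5,5,2)
river: ρ → (2,7,-2)
river: ρ → (-2,5,5)
river: ρ → (5,5,-2)
river: ρ → (-2,7,2)
river: ρ → (2,5,-5)
ρ-cycle length = 6 (tail of 0 descent steps not counted)

6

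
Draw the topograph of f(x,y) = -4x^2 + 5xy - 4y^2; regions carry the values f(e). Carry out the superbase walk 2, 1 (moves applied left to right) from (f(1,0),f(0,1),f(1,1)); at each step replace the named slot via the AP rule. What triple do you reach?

start (-4,-4,-3) = (f(1,0),f(0,1),f(1,1))
replace slot 2: 2·((-4)+(-3)) − (-4) = -10 → (-4,-10,-3)
replace slot 1: 2·((-10)+(-3)) − (-4) = -22 → (-22,-10,-3)

-22,-10,-3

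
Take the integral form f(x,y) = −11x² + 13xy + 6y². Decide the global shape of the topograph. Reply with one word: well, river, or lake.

D = b²−4ac = 13² − 4·(-11)·6 = 433
D > 0 non-square ⇒ indefinite ⇒ periodic river

river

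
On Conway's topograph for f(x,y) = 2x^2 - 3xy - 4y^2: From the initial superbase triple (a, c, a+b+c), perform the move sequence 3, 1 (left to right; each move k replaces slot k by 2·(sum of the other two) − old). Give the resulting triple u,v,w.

start (2,-4,-5) = (f(1,0),f(0,1),f(1,1))
replace slot 3: 2·(2+(-4)) − (-5) = 1 → (2,-4,1)
replace slot 1: 2·((-4)+1) − 2 = -8 → (-8,-4,1)

-8,-4,1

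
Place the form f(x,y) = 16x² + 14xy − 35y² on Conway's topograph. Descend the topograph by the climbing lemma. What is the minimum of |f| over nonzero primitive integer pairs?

descent: ρ → (-35,-14,16)
descent: ρ → (16,46,-5)  [lands on river]
river: ρ → (-5,44,25)
river: ρ → (25,6,-24)
river: ρ → (-24,42,7)
river: ρ → (7,42,-24)
river: ρ → (-24,6,25)
river: ρ → (25,44,-5)
river: ρ → (-5,46,16)
river: ρ → (16,18,-33)
river: ρ → (-33,48,1)
river: ρ → (1,48,-33)
river: ρ → (-33,18,16)
closes: descent 2, river 12
min |a| on river = 1

1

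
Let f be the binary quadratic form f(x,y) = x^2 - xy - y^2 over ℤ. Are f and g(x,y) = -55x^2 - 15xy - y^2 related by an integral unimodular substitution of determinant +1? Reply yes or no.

D₁ = 5, D₂ = 5
river cycle of f (length 2): (-1, 1, 1), (1, 1, -1)
river cycle of g (length 2): (-1, 1, 1), (1, 1, -1)
cycles coincide ⇒ equivalent

yes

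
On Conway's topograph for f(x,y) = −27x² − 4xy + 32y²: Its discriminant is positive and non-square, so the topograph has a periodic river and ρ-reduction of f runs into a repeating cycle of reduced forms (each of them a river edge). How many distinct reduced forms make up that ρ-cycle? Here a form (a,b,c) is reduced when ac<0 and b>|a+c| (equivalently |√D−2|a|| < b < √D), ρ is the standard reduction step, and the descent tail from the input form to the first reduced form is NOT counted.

D = 3472, ⌊√D⌋ = 58
descent: ρ → (32,4,-27)
descent: ρ → (-27,50,9)  [lands on river]
river: ρ → (9,58,-3)
river: ρ → (-3,56,28)
river: ρ → (28,56,-3)
river: ρ → (-3,58,9)
river: ρ → (9,50,-27)
river: ρ → (-27,58,1)
river: ρ → (1,58,-27)
ρ-cycle length = 8 (tail of 2 descent steps not counted)

8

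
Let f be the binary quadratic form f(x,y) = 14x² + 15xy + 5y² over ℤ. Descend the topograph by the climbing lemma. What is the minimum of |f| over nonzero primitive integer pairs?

translate: b→-13 (≡15 mod 28), so (14,15,5)→(14,-13,4)
flip: (14,-13,4)→(4,13,14)
translate: b→-3 (≡13 mod 8), so (4,13,14)→(4,-3,4)
flip: (4,-3,4)→(4,3,4)
reduced (well bottom): (4,3,4) with a≤c, −a<b≤a
well minimum = a = 4

4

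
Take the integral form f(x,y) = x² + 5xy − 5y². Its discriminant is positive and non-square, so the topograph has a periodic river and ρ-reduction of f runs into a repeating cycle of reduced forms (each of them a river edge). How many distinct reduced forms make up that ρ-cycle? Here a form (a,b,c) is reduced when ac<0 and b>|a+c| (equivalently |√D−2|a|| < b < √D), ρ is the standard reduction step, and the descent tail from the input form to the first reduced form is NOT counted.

D = 45, ⌊√D⌋ = 6
river: ρ → (-5,5,1)
river: ρ → (1,5,-5)
ρ-cycle length = 2 (tail of 0 descent steps not counted)

2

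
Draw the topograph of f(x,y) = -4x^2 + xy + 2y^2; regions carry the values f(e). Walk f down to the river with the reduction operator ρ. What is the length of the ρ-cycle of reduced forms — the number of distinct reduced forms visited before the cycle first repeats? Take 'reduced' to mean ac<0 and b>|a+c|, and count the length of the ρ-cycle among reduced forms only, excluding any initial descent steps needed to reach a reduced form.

D = 33, ⌊√D⌋ = 5
descent: ρ → (2,3,-3)  [lands on river]
river: ρ → (-3,3,2)
river: ρ → (2,5,-1)
river: ρ → (-1,5,2)
ρ-cycle length = 4 (tail of 1 descent step not counted)

4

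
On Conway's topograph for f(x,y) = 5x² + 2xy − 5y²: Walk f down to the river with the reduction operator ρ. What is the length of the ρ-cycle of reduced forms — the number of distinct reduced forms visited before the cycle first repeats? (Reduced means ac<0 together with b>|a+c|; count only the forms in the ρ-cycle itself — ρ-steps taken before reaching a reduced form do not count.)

D = 104, ⌊√D⌋ = 10
river: ρ → (-5,8,2)
river: ρ → (2,8,-5)
river: ρ → (-5,2,5)
river: ρ → (5,8,-2)
river: ρ → (-2,8,5)
river: ρ → (5,2,-5)
ρ-cycle length = 6 (tail of 0 descent steps not counted)

6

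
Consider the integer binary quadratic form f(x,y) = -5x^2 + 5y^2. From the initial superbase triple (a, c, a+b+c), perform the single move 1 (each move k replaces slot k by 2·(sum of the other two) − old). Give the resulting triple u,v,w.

start (-5,5,0) = (f(1,0),f(0,1),f(1,1))
replace slot 1: 2·(5+0) − (-5) = 15 → (15,5,0)

15,5,0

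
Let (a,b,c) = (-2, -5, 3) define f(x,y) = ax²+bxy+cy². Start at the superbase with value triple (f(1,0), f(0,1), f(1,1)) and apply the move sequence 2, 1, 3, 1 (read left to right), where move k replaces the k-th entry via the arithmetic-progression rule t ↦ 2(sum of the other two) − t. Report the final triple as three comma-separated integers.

start (-2,3,-4) = (f(1,0),f(0,1),f(1,1))
replace slot 2: 2·((-2)+(-4)) − 3 = -15 → (-2,-15,-4)
replace slot 1: 2·((-15)+(-4)) − (-2) = -36 → (-36,-15,-4)
replace slot 3: 2·((-36)+(-15)) − (-4) = -98 → (-36,-15,-98)
replace slot 1: 2·((-15)+(-98)) − (-36) = -190 → (-190,-15,-98)

-190,-15,-98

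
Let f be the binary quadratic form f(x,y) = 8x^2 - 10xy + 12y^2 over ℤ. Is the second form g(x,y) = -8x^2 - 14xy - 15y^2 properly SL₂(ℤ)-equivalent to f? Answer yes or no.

D₁ = -284, D₂ = -284
f: translate: b→6 (≡-10 mod 16), so (8,-10,12)→(8,6,10)
f: reduced (well bottom): (8,6,10) with a≤c, −a<b≤a
g is negative-definite; reduce −g:
−g: translate: b→-2 (≡14 mod 16), so (8,14,15)→(8,-2,9)
−g: reduced (well bottom): (8,-2,9) with a≤c, −a<b≤a
flip sign back: reduced form of g is (-8,2,-9)
reduced forms (8, 6, 10) vs (-8, 2, -9) ⇒ inequivalent

no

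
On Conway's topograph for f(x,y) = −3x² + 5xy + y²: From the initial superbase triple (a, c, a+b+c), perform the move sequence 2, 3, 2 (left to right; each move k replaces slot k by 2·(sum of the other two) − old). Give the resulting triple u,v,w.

start (-3,1,3) = (f(1,0),f(0,1),f(1,1))
replace slot 2: 2·((-3)+3) − 1 = -1 → (-3,-1,3)
replace slot 3: 2·((-3)+(-1)) − 3 = -11 → (-3,-1,-11)
replace slot 2: 2·((-3)+(-11)) − (-1) = -27 → (-3,-27,-11)

-3,-27,-11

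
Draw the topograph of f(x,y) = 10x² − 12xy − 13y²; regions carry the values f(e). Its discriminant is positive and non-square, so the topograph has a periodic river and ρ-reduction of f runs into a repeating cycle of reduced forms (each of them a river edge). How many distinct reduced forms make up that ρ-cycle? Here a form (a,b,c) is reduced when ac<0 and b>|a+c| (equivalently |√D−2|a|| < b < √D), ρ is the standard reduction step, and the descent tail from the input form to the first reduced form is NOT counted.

D = 664, ⌊√D⌋ = 25
descent: ρ → (-13,12,10)  [lands on river]
river: ρ → (10,8,-15)
river: ρ → (-15,22,3)
river: ρ → (3,20,-22)
river: ρ → (-22,24,1)
river: ρ → (1,24,-22)
river: ρ → (-22,20,3)
river: ρ → (3,22,-15)
river: ρ → (-15,8,10)
river: ρ → (10,12,-13)
river: ρ → (-13,14,9)
river: ρ → (9,22,-5)
river: ρ → (-5,18,17)
river: ρ → (17,16,-6)
river: ρ → (-6,20,11)
river: ρ → (11,24,-2)
river: ρ → (-2,24,11)
river: ρ → (11,20,-6)
river: ρ → (-6,16,17)
river: ρ → (17,18,-5)
river: ρ → (-5,22,9)
river: ρ → (9,14,-13)
ρ-cycle length = 22 (tail of 1 descent step not counted)

22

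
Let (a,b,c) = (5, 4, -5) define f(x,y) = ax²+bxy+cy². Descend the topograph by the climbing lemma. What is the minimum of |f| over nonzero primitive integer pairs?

river: ρ → (-5,6,4)
river: ρ → (4,10,-1)
river: ρ → (-1,10,4)
river: ρ → (4,6,-5)
river: ρ → (-5,4,5)
river: ρ → (5,6,-4)
river: ρ → (-4,10,1)
river: ρ → (1,10,-4)
river: ρ → (-4,6,5)
river: ρ → (5,4,-5)
closes: descent 0, river 10
min |a| on river = 1

1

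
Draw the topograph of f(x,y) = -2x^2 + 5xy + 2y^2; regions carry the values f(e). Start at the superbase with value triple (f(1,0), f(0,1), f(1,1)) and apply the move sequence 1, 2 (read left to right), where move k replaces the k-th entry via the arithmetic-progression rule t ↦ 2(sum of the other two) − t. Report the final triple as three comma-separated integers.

start (-2,2,5) = (f(1,0),f(0,1),f(1,1))
replace slot 1: 2·(2+5) − (-2) = 16 → (16,2,5)
replace slot 2: 2·(16+5) − 2 = 40 → (16,40,5)

16,40,5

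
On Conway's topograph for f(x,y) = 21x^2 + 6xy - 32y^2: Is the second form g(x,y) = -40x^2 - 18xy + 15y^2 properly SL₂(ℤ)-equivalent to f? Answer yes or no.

D₁ = 2724, D₂ = 2724
river cycle of f (length 24): (21, 48, -5), (-5, 52, 1), (1, 52, -5), (-5, 48, 21), (21, 36, -17), (-17, 32, 25), (25, 18, -24), (-24, 30, 19), (19, 46, -8), (-8, 50, 7), … (14 more)
river cycle of g (length 24): (15, 48, -7), (-7, 50, 8), (8, 46, -19), (-19, 30, 24), (24, 18, -25), (-25, 32, 17), (17, 36, -21), (-21, 48, 5), (5, 52, -1), (-1, 52, 5), … (14 more)
cycles differ ⇒ inequivalent

no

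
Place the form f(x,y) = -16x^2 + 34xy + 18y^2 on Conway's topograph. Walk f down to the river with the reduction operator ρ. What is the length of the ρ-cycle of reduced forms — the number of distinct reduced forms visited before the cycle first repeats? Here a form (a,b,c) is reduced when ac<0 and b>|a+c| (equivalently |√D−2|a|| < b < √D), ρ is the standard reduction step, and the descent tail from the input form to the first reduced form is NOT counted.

D = 2308, ⌊√D⌋ = 48
river: ρ → (18,38,-12)
river: ρ → (-12,34,24)
river: ρ → (24,14,-22)
river: ρ → (-22,30,16)
river: ρ → (16,34,-18)
river: ρ → (-18,38,12)
river: ρ → (12,34,-24)
river: ρ → (-24,14,22)
river: ρ → (22,30,-16)
river: ρ → (-16,34,18)
ρ-cycle length = 10 (tail of 0 descent steps not counted)

10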